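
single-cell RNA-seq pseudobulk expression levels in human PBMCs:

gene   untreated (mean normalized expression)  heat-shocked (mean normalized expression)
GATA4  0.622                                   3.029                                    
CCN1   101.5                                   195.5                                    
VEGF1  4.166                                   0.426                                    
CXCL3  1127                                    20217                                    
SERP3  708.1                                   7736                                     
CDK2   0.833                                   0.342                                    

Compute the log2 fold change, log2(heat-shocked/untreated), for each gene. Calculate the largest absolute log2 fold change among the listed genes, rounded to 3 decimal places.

4.165

log2(3.029/0.622) = 2.284  (GATA4)
log2(195.5/101.5) = 0.946  (CCN1)
log2(0.426/4.166) = -3.290  (VEGF1)
log2(20217/1127) = 4.165  (CXCL3)
log2(7736/708.1) = 3.450  (SERP3)
log2(0.342/0.833) = -1.284  (CDK2)
The largest magnitude belongs to CXCL3.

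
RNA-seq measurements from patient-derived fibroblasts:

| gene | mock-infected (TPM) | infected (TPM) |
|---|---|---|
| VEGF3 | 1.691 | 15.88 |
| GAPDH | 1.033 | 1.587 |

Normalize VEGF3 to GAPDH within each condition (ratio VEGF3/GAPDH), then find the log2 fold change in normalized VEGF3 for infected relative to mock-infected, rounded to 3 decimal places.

VEGF3/GAPDH (mock-infected) = 1.691 / 1.033 = 1.637
VEGF3/GAPDH (infected) = 15.88 / 1.587 = 10.006
Fold change = 10.006 / 1.637 = 6.1127
log2(6.1127) = 2.6118

2.612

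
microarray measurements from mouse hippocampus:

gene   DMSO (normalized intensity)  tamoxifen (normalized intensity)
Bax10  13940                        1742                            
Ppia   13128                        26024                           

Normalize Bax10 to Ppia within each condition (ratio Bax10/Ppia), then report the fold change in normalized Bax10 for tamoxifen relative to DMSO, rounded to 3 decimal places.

0.063

Bax10/Ppia (DMSO) = 13940 / 13128 = 1.0619
Bax10/Ppia (tamoxifen) = 1742 / 26024 = 0.066938
Fold change = 0.066938 / 1.0619 = 0.0630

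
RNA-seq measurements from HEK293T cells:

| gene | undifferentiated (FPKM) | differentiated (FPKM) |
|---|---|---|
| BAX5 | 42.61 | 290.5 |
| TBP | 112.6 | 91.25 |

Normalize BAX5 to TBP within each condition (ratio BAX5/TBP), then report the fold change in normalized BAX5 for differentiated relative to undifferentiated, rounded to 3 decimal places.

8.413

BAX5/TBP (undifferentiated) = 42.61 / 112.6 = 0.37842
BAX5/TBP (differentiated) = 290.5 / 91.25 = 3.1836
Fold change = 3.1836 / 0.37842 = 8.4128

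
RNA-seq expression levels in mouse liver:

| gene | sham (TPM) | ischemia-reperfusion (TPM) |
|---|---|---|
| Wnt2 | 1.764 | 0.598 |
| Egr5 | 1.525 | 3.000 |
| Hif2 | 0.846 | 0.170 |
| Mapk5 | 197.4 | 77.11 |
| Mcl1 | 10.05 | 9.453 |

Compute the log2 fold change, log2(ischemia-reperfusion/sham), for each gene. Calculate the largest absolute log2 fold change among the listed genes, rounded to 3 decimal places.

log2(0.598/1.764) = -1.561  (Wnt2)
log2(3.000/1.525) = 0.976  (Egr5)
log2(0.170/0.846) = -2.315  (Hif2)
log2(77.11/197.4) = -1.356  (Mapk5)
log2(9.453/10.05) = -0.088  (Mcl1)
The largest magnitude belongs to Hif2.

2.315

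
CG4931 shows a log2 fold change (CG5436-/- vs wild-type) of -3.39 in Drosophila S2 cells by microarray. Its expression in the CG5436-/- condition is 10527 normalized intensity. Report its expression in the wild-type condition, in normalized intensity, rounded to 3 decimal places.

Fold change = 2^(-3.39) = 0.0954
wild-type expression = 10527 / 0.0954 = 110356.091

110356.091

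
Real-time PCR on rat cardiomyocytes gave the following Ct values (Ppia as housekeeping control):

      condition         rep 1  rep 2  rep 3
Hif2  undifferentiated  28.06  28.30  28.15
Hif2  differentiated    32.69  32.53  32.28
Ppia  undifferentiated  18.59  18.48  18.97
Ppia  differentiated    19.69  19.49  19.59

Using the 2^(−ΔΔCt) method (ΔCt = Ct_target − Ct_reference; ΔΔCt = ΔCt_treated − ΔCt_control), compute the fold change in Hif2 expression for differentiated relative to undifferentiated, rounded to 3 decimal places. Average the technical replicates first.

0.093

Mean Ct: Hif2 undifferentiated 28.170; Hif2 differentiated 32.500; Ppia undifferentiated 18.680; Ppia differentiated 19.590
ΔCt(undifferentiated) = 28.170 − 18.680 = 9.490
ΔCt(differentiated) = 32.500 − 19.590 = 12.910
ΔΔCt = 12.910 − 9.490 = 3.420
Fold change = 2^(−3.420) = 0.0934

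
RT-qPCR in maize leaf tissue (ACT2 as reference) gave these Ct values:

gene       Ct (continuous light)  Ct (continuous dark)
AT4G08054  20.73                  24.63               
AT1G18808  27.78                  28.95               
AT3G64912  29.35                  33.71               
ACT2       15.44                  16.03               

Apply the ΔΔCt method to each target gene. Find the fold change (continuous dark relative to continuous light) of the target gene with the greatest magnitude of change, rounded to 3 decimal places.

AT4G08054: ΔΔCt = (24.63−16.03) − (20.73−15.44) = 8.60 − 5.29 = 3.31; fold change = 2^-3.31 = 0.101
AT1G18808: ΔΔCt = (28.95−16.03) − (27.78−15.44) = 12.92 − 12.34 = 0.58; fold change = 2^-0.58 = 0.669
AT3G64912: ΔΔCt = (33.71−16.03) − (29.35−15.44) = 17.68 − 13.91 = 3.77; fold change = 2^-3.77 = 0.073
AT3G64912 has the largest |ΔΔCt| = 3.77.

0.073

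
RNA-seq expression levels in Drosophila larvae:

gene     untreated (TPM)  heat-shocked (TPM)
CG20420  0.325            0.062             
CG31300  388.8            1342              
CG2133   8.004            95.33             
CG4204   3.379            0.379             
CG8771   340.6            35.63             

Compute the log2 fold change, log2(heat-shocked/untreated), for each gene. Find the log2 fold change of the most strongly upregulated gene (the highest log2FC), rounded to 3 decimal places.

3.574

log2(0.062/0.325) = -2.390  (CG20420)
log2(1342/388.8) = 1.787  (CG31300)
log2(95.33/8.004) = 3.574  (CG2133)
log2(0.379/3.379) = -3.156  (CG4204)
log2(35.63/340.6) = -3.257  (CG8771)
CG2133 is most strongly upregulated.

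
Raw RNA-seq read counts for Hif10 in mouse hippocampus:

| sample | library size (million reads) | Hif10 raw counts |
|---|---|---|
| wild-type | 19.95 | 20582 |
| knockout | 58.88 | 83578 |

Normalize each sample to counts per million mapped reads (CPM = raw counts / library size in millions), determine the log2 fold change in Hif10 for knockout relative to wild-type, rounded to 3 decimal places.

CPM(wild-type) = 20582 / 19.95 = 1031.6792
CPM(knockout) = 83578 / 58.88 = 1419.4633
Fold change = 1419.4633 / 1031.6792 = 1.37588
log2(1.37588) = 0.4604

0.460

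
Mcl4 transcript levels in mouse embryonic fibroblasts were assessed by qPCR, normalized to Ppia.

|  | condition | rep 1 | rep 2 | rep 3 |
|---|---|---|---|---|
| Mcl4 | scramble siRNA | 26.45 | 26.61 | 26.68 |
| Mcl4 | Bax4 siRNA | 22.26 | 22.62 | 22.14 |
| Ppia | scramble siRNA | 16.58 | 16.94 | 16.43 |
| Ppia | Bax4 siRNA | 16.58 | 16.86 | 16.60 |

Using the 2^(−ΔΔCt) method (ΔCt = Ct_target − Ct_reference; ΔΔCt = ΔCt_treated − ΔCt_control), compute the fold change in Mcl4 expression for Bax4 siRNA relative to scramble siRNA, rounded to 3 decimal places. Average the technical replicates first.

19.293

Mean Ct: Mcl4 scramble siRNA 26.580; Mcl4 Bax4 siRNA 22.340; Ppia scramble siRNA 16.650; Ppia Bax4 siRNA 16.680
ΔCt(scramble siRNA) = 26.580 − 16.650 = 9.930
ΔCt(Bax4 siRNA) = 22.340 − 16.680 = 5.660
ΔΔCt = 5.660 − 9.930 = -4.270
Fold change = 2^(−(-4.270)) = 2^4.270 = 19.2929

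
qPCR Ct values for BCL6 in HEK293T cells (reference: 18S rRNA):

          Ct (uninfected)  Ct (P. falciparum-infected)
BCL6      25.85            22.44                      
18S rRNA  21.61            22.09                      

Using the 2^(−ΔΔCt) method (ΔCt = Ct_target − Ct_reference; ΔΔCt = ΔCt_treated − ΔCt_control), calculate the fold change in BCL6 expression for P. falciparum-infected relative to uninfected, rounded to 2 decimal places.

14.83

ΔCt(uninfected) = 25.850 − 21.610 = 4.240
ΔCt(P. falciparum-infected) = 22.440 − 22.090 = 0.350
ΔΔCt = 0.350 − 4.240 = -3.890
Fold change = 2^(−(-3.890)) = 2^3.890 = 14.825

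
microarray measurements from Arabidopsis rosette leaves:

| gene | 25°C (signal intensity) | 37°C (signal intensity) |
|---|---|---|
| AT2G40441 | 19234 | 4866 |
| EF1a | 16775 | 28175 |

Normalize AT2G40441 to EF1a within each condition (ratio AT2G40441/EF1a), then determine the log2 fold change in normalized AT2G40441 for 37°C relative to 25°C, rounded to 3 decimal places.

-2.731

AT2G40441/EF1a (25°C) = 19234 / 16775 = 1.1466
AT2G40441/EF1a (37°C) = 4866 / 28175 = 0.17271
Fold change = 0.17271 / 1.1466 = 0.1506
log2(0.1506) = -2.7310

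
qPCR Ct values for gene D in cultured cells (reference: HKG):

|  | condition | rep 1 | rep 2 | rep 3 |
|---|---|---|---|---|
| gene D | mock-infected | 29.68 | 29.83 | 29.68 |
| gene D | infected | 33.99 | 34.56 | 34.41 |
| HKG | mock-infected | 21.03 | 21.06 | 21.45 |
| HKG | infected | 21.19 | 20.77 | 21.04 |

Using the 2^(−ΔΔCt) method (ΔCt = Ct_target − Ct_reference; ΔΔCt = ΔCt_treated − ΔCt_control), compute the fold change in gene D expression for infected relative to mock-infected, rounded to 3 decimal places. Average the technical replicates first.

Mean Ct: gene D mock-infected 29.730; gene D infected 34.320; HKG mock-infected 21.180; HKG infected 21.000
ΔCt(mock-infected) = 29.730 − 21.180 = 8.550
ΔCt(infected) = 34.320 − 21.000 = 13.320
ΔΔCt = 13.320 − 8.550 = 4.770
Fold change = 2^(−4.770) = 0.0367

0.037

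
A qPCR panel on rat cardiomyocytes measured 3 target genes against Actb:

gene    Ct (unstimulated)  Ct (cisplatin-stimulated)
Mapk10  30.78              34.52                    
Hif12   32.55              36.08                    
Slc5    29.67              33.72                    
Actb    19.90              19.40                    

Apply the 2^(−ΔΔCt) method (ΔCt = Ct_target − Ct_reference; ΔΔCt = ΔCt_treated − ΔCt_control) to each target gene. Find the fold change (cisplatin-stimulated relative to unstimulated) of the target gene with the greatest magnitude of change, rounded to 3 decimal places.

0.043

Mapk10: ΔΔCt = (34.52−19.40) − (30.78−19.90) = 15.12 − 10.88 = 4.24; fold change = 2^-4.24 = 0.053
Hif12: ΔΔCt = (36.08−19.40) − (32.55−19.90) = 16.68 − 12.65 = 4.03; fold change = 2^-4.03 = 0.061
Slc5: ΔΔCt = (33.72−19.40) − (29.67−19.90) = 14.32 − 9.77 = 4.55; fold change = 2^-4.55 = 0.043
Slc5 has the largest |ΔΔCt| = 4.55.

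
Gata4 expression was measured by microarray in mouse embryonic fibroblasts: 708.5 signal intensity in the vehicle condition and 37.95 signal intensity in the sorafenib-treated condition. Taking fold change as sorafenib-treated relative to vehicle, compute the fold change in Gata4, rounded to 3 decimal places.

Fold change = 37.95 / 708.5 = 0.0536
Gata4 is downregulated.

0.054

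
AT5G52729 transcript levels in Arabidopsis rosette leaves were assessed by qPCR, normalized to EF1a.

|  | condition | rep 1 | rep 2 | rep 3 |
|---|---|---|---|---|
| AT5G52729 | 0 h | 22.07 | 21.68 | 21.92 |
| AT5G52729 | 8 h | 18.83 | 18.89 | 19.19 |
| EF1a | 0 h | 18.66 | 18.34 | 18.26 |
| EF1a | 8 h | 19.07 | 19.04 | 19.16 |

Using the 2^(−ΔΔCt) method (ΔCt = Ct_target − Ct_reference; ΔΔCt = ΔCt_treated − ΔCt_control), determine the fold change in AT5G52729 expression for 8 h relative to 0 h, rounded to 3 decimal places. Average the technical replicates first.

Mean Ct: AT5G52729 0 h 21.890; AT5G52729 8 h 18.970; EF1a 0 h 18.420; EF1a 8 h 19.090
ΔCt(0 h) = 21.890 − 18.420 = 3.470
ΔCt(8 h) = 18.970 − 19.090 = -0.120
ΔΔCt = -0.120 − 3.470 = -3.590
Fold change = 2^(−(-3.590)) = 2^3.590 = 12.0420

12.042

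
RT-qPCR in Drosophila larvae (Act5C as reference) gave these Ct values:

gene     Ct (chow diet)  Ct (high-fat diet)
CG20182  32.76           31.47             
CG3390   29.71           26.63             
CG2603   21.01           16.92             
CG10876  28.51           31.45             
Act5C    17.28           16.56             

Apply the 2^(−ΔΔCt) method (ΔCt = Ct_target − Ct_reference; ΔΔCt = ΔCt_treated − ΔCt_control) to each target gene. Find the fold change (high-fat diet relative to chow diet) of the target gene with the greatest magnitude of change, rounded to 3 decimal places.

CG20182: ΔΔCt = (31.47−16.56) − (32.76−17.28) = 14.91 − 15.48 = -0.57; fold change = 2^0.57 = 1.485
CG3390: ΔΔCt = (26.63−16.56) − (29.71−17.28) = 10.07 − 12.43 = -2.36; fold change = 2^2.36 = 5.134
CG2603: ΔΔCt = (16.92−16.56) − (21.01−17.28) = 0.36 − 3.73 = -3.37; fold change = 2^3.37 = 10.339
CG10876: ΔΔCt = (31.45−16.56) − (28.51−17.28) = 14.89 − 11.23 = 3.66; fold change = 2^-3.66 = 0.079
CG10876 has the largest |ΔΔCt| = 3.66.

0.079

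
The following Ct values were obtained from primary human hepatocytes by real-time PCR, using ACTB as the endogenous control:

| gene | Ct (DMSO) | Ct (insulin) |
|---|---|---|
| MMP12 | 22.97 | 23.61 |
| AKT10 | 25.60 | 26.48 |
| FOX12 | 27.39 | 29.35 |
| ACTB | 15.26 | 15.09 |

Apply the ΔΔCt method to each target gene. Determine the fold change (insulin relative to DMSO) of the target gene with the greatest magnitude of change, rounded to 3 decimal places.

MMP12: ΔΔCt = (23.61−15.09) − (22.97−15.26) = 8.52 − 7.71 = 0.81; fold change = 2^-0.81 = 0.570
AKT10: ΔΔCt = (26.48−15.09) − (25.60−15.26) = 11.39 − 10.34 = 1.05; fold change = 2^-1.05 = 0.483
FOX12: ΔΔCt = (29.35−15.09) − (27.39−15.26) = 14.26 − 12.13 = 2.13; fold change = 2^-2.13 = 0.228
FOX12 has the largest |ΔΔCt| = 2.13.

0.228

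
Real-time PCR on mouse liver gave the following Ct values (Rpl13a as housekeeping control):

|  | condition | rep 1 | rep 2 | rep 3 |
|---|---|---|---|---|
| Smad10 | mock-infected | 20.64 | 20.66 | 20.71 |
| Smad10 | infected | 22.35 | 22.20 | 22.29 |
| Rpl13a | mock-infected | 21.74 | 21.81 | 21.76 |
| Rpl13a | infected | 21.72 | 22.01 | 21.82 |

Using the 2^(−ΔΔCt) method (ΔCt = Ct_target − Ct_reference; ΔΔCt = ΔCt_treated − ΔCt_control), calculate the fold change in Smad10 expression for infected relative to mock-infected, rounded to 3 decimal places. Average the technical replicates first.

0.346

Mean Ct: Smad10 mock-infected 20.670; Smad10 infected 22.280; Rpl13a mock-infected 21.770; Rpl13a infected 21.850
ΔCt(mock-infected) = 20.670 − 21.770 = -1.100
ΔCt(infected) = 22.280 − 21.850 = 0.430
ΔΔCt = 0.430 − (-1.100) = 1.530
Fold change = 2^(−1.530) = 0.3463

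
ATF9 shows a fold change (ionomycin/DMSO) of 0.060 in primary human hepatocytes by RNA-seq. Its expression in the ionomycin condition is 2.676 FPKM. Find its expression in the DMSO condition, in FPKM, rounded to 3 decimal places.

44.600

DMSO expression = 2.676 / 0.060 = 44.600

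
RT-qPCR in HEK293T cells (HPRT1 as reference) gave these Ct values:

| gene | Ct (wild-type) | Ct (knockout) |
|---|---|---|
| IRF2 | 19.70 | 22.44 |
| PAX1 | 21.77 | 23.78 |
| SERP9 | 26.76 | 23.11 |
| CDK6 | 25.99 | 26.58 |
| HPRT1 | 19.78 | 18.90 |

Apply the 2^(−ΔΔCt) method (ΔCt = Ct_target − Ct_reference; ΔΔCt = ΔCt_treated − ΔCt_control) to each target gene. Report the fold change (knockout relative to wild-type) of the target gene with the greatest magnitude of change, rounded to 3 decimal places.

0.081

IRF2: ΔΔCt = (22.44−18.90) − (19.70−19.78) = 3.54 − (-0.08) = 3.62; fold change = 2^-3.62 = 0.081
PAX1: ΔΔCt = (23.78−18.90) − (21.77−19.78) = 4.88 − 1.99 = 2.89; fold change = 2^-2.89 = 0.135
SERP9: ΔΔCt = (23.11−18.90) − (26.76−19.78) = 4.21 − 6.98 = -2.77; fold change = 2^2.77 = 6.821
CDK6: ΔΔCt = (26.58−18.90) − (25.99−19.78) = 7.68 − 6.21 = 1.47; fold change = 2^-1.47 = 0.361
IRF2 has the largest |ΔΔCt| = 3.62.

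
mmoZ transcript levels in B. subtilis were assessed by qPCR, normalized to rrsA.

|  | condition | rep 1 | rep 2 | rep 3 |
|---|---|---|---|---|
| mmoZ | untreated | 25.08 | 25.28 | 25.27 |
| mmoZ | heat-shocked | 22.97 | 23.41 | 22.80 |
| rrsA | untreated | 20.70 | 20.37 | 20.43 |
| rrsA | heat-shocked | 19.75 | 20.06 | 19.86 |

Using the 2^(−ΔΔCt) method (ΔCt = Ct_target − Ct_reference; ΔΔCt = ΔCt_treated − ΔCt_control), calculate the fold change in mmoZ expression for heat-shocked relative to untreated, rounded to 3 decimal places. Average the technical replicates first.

2.908

Mean Ct: mmoZ untreated 25.210; mmoZ heat-shocked 23.060; rrsA untreated 20.500; rrsA heat-shocked 19.890
ΔCt(untreated) = 25.210 − 20.500 = 4.710
ΔCt(heat-shocked) = 23.060 − 19.890 = 3.170
ΔΔCt = 3.170 − 4.710 = -1.540
Fold change = 2^(−(-1.540)) = 2^1.540 = 2.9079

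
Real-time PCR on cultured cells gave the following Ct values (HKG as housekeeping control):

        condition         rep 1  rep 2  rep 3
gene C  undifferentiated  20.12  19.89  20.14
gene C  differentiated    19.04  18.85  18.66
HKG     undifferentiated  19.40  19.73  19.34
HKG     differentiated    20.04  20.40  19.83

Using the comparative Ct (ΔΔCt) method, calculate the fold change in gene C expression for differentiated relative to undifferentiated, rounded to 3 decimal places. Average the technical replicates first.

3.482

Mean Ct: gene C undifferentiated 20.050; gene C differentiated 18.850; HKG undifferentiated 19.490; HKG differentiated 20.090
ΔCt(undifferentiated) = 20.050 − 19.490 = 0.560
ΔCt(differentiated) = 18.850 − 20.090 = -1.240
ΔΔCt = -1.240 − 0.560 = -1.800
Fold change = 2^(−(-1.800)) = 2^1.800 = 3.4822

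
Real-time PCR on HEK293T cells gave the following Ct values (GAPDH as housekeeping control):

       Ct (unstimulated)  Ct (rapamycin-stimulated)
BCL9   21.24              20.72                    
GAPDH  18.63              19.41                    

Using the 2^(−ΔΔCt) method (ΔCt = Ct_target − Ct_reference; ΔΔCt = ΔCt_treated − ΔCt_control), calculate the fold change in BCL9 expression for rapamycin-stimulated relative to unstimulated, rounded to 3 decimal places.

ΔCt(unstimulated) = 21.240 − 18.630 = 2.610
ΔCt(rapamycin-stimulated) = 20.720 − 19.410 = 1.310
ΔΔCt = 1.310 − 2.610 = -1.300
Fold change = 2^(−(-1.300)) = 2^1.300 = 2.4623

2.462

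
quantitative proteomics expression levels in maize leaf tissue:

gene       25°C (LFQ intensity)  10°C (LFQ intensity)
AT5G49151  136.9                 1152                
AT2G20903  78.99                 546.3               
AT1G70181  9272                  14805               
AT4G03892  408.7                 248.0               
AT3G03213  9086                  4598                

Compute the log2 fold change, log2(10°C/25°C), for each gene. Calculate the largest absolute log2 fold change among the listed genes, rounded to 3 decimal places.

log2(1152/136.9) = 3.073  (AT5G49151)
log2(546.3/78.99) = 2.790  (AT2G20903)
log2(14805/9272) = 0.675  (AT1G70181)
log2(248.0/408.7) = -0.721  (AT4G03892)
log2(4598/9086) = -0.983  (AT3G03213)
The largest magnitude belongs to AT5G49151.

3.073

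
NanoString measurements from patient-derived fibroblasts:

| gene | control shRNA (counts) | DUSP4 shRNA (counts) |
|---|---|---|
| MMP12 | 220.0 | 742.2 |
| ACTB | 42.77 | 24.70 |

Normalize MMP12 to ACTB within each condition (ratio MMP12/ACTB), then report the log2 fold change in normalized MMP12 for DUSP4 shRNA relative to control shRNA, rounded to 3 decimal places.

MMP12/ACTB (control shRNA) = 220.0 / 42.77 = 5.1438
MMP12/ACTB (DUSP4 shRNA) = 742.2 / 24.70 = 30.049
Fold change = 30.049 / 5.1438 = 5.8417
log2(5.8417) = 2.5464

2.546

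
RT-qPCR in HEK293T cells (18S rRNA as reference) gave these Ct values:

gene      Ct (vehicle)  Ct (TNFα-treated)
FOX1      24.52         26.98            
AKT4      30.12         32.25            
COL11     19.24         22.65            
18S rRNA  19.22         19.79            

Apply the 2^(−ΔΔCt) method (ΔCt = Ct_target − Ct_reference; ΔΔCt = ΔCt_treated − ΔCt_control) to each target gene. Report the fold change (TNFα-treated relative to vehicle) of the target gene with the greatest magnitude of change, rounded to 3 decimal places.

FOX1: ΔΔCt = (26.98−19.79) − (24.52−19.22) = 7.19 − 5.30 = 1.89; fold change = 2^-1.89 = 0.270
AKT4: ΔΔCt = (32.25−19.79) − (30.12−19.22) = 12.46 − 10.90 = 1.56; fold change = 2^-1.56 = 0.339
COL11: ΔΔCt = (22.65−19.79) − (19.24−19.22) = 2.86 − 0.02 = 2.84; fold change = 2^-2.84 = 0.140
COL11 has the largest |ΔΔCt| = 2.84.

0.140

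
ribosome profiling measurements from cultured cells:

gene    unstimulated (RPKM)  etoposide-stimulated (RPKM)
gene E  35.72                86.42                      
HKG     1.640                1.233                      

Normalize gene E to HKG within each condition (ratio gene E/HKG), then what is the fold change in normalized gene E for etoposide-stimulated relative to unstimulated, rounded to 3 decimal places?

gene E/HKG (unstimulated) = 35.72 / 1.640 = 21.78
gene E/HKG (etoposide-stimulated) = 86.42 / 1.233 = 70.089
Fold change = 70.089 / 21.78 = 3.2180

3.218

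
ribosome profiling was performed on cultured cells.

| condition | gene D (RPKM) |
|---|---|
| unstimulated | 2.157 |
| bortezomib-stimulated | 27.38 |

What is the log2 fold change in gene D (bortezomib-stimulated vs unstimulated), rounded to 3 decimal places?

Fold change = 27.38 / 2.157 = 12.6936
log2(12.6936) = 3.6660

3.666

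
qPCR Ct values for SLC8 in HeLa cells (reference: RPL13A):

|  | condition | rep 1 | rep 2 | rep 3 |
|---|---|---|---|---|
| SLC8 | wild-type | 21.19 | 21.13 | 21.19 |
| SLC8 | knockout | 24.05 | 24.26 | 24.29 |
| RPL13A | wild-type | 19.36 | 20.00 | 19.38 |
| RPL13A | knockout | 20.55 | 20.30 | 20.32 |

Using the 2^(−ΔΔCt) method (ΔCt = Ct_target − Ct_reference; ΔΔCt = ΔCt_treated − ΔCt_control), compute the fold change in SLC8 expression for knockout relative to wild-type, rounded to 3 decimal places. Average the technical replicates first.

0.215

Mean Ct: SLC8 wild-type 21.170; SLC8 knockout 24.200; RPL13A wild-type 19.580; RPL13A knockout 20.390
ΔCt(wild-type) = 21.170 − 19.580 = 1.590
ΔCt(knockout) = 24.200 − 20.390 = 3.810
ΔΔCt = 3.810 − 1.590 = 2.220
Fold change = 2^(−2.220) = 0.2146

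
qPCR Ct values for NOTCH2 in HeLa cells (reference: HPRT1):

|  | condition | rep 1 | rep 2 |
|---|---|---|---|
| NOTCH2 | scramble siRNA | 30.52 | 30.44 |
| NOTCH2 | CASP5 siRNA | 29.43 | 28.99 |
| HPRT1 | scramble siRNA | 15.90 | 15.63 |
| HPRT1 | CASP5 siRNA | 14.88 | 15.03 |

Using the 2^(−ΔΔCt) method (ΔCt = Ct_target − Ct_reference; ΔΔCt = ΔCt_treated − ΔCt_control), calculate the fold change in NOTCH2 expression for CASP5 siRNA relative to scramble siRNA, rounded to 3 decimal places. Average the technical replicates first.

Mean Ct: NOTCH2 scramble siRNA 30.480; NOTCH2 CASP5 siRNA 29.210; HPRT1 scramble siRNA 15.765; HPRT1 CASP5 siRNA 14.955
ΔCt(scramble siRNA) = 30.480 − 15.765 = 14.715
ΔCt(CASP5 siRNA) = 29.210 − 14.955 = 14.255
ΔΔCt = 14.255 − 14.715 = -0.460
Fold change = 2^(−(-0.460)) = 2^0.460 = 1.3755

1.376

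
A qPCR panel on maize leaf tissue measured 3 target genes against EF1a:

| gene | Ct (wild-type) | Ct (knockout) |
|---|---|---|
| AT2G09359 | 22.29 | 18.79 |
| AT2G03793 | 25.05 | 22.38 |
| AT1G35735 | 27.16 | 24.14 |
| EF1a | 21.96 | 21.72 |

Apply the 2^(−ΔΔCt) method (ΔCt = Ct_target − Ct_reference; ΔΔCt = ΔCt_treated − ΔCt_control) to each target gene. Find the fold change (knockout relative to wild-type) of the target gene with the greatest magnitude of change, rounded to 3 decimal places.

AT2G09359: ΔΔCt = (18.79−21.72) − (22.29−21.96) = -2.93 − 0.33 = -3.26; fold change = 2^3.26 = 9.580
AT2G03793: ΔΔCt = (22.38−21.72) − (25.05−21.96) = 0.66 − 3.09 = -2.43; fold change = 2^2.43 = 5.389
AT1G35735: ΔΔCt = (24.14−21.72) − (27.16−21.96) = 2.42 − 5.20 = -2.78; fold change = 2^2.78 = 6.869
AT2G09359 has the largest |ΔΔCt| = 3.26.

9.580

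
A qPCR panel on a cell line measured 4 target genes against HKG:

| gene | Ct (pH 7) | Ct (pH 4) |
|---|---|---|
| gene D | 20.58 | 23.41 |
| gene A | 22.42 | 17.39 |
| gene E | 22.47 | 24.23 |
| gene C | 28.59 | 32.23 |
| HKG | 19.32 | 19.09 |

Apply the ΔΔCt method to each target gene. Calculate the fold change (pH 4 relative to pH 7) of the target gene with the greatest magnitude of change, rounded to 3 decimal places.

27.858

gene D: ΔΔCt = (23.41−19.09) − (20.58−19.32) = 4.32 − 1.26 = 3.06; fold change = 2^-3.06 = 0.120
gene A: ΔΔCt = (17.39−19.09) − (22.42−19.32) = -1.70 − 3.10 = -4.80; fold change = 2^4.80 = 27.858
gene E: ΔΔCt = (24.23−19.09) − (22.47−19.32) = 5.14 − 3.15 = 1.99; fold change = 2^-1.99 = 0.252
gene C: ΔΔCt = (32.23−19.09) − (28.59−19.32) = 13.14 − 9.27 = 3.87; fold change = 2^-3.87 = 0.068
gene A has the largest |ΔΔCt| = 4.80.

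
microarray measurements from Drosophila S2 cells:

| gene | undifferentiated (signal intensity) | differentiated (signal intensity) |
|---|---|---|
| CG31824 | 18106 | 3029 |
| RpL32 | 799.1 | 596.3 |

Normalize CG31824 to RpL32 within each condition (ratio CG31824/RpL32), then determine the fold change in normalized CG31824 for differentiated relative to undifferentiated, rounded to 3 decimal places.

0.224

CG31824/RpL32 (undifferentiated) = 18106 / 799.1 = 22.658
CG31824/RpL32 (differentiated) = 3029 / 596.3 = 5.0797
Fold change = 5.0797 / 22.658 = 0.2242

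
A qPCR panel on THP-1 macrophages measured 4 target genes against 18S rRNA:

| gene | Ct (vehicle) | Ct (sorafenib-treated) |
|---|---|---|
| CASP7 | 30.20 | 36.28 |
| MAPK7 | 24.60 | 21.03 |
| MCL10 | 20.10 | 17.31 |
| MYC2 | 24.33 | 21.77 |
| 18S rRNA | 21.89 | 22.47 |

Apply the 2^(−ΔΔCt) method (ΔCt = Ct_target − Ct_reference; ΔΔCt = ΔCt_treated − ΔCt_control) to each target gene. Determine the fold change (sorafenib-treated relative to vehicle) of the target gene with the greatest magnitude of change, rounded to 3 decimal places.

0.022

CASP7: ΔΔCt = (36.28−22.47) − (30.20−21.89) = 13.81 − 8.31 = 5.50; fold change = 2^-5.50 = 0.022
MAPK7: ΔΔCt = (21.03−22.47) − (24.60−21.89) = -1.44 − 2.71 = -4.15; fold change = 2^4.15 = 17.753
MCL10: ΔΔCt = (17.31−22.47) − (20.10−21.89) = -5.16 − (-1.79) = -3.37; fold change = 2^3.37 = 10.339
MYC2: ΔΔCt = (21.77−22.47) − (24.33−21.89) = -0.70 − 2.44 = -3.14; fold change = 2^3.14 = 8.815
CASP7 has the largest |ΔΔCt| = 5.50.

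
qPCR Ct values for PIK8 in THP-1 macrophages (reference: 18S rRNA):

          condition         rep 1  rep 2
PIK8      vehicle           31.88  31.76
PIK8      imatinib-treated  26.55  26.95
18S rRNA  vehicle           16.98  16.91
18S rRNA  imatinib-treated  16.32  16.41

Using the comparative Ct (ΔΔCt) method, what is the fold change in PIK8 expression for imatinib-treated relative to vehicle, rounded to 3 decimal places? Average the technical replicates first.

Mean Ct: PIK8 vehicle 31.820; PIK8 imatinib-treated 26.750; 18S rRNA vehicle 16.945; 18S rRNA imatinib-treated 16.365
ΔCt(vehicle) = 31.820 − 16.945 = 14.875
ΔCt(imatinib-treated) = 26.750 − 16.365 = 10.385
ΔΔCt = 10.385 − 14.875 = -4.490
Fold change = 2^(−(-4.490)) = 2^4.490 = 22.4711

22.471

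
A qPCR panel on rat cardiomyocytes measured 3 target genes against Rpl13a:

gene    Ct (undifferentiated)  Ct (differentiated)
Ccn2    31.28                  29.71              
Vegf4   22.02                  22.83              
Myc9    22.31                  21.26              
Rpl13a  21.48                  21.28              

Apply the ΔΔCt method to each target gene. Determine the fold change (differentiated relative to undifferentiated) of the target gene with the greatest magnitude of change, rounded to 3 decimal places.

2.585

Ccn2: ΔΔCt = (29.71−21.28) − (31.28−21.48) = 8.43 − 9.80 = -1.37; fold change = 2^1.37 = 2.585
Vegf4: ΔΔCt = (22.83−21.28) − (22.02−21.48) = 1.55 − 0.54 = 1.01; fold change = 2^-1.01 = 0.497
Myc9: ΔΔCt = (21.26−21.28) − (22.31−21.48) = -0.02 − 0.83 = -0.85; fold change = 2^0.85 = 1.803
Ccn2 has the largest |ΔΔCt| = 1.37.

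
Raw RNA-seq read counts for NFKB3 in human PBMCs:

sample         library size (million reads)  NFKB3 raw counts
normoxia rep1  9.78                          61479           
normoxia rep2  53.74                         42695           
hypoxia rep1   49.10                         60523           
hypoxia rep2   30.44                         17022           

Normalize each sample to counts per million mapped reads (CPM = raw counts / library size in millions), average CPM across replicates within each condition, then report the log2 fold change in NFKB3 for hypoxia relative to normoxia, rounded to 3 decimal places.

CPM(normoxia rep1) = 61479 / 9.78 = 6286.1963
CPM(normoxia rep2) = 42695 / 53.74 = 794.4734
CPM(hypoxia rep1) = 60523 / 49.10 = 1232.6477
CPM(hypoxia rep2) = 17022 / 30.44 = 559.1984
mean CPM(normoxia) = 3540.3349; mean CPM(hypoxia) = 895.9230
Fold change = 895.9230 / 3540.3349 = 0.25306
log2(0.25306) = -1.9824

-1.982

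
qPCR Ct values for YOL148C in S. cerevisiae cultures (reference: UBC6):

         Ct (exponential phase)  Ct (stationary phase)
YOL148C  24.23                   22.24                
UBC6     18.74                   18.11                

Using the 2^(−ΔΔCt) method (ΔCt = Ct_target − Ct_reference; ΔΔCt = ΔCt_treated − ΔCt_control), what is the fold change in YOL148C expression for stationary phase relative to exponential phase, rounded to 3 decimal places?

2.567

ΔCt(exponential phase) = 24.230 − 18.740 = 5.490
ΔCt(stationary phase) = 22.240 − 18.110 = 4.130
ΔΔCt = 4.130 − 5.490 = -1.360
Fold change = 2^(−(-1.360)) = 2^1.360 = 2.5669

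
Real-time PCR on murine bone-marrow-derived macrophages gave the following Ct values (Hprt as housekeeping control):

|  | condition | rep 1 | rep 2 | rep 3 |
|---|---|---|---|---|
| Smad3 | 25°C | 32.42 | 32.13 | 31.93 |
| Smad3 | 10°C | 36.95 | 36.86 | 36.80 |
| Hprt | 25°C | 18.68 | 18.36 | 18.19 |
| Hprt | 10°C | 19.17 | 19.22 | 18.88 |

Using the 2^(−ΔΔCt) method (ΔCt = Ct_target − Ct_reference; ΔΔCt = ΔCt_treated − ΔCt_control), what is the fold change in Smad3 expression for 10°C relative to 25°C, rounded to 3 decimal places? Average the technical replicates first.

0.061

Mean Ct: Smad3 25°C 32.160; Smad3 10°C 36.870; Hprt 25°C 18.410; Hprt 10°C 19.090
ΔCt(25°C) = 32.160 − 18.410 = 13.750
ΔCt(10°C) = 36.870 − 19.090 = 17.780
ΔΔCt = 17.780 − 13.750 = 4.030
Fold change = 2^(−4.030) = 0.0612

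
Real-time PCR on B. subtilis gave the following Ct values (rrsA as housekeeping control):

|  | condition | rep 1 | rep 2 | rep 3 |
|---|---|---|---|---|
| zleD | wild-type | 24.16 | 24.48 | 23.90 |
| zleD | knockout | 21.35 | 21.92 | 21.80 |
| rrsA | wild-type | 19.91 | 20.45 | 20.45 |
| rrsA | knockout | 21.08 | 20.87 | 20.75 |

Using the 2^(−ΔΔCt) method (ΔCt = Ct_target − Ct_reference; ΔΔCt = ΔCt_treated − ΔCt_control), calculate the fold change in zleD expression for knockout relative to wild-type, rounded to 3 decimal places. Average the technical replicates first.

8.694

Mean Ct: zleD wild-type 24.180; zleD knockout 21.690; rrsA wild-type 20.270; rrsA knockout 20.900
ΔCt(wild-type) = 24.180 − 20.270 = 3.910
ΔCt(knockout) = 21.690 − 20.900 = 0.790
ΔΔCt = 0.790 − 3.910 = -3.120
Fold change = 2^(−(-3.120)) = 2^3.120 = 8.6939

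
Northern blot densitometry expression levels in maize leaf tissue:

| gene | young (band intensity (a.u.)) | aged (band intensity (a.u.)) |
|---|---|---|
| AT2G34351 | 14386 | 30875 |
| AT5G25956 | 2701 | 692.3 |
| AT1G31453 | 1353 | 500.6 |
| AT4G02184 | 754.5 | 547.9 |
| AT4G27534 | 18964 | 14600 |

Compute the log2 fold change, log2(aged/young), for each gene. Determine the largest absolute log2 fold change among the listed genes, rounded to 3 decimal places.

log2(30875/14386) = 1.102  (AT2G34351)
log2(692.3/2701) = -1.964  (AT5G25956)
log2(500.6/1353) = -1.434  (AT1G31453)
log2(547.9/754.5) = -0.462  (AT4G02184)
log2(14600/18964) = -0.377  (AT4G27534)
The largest magnitude belongs to AT5G25956.

1.964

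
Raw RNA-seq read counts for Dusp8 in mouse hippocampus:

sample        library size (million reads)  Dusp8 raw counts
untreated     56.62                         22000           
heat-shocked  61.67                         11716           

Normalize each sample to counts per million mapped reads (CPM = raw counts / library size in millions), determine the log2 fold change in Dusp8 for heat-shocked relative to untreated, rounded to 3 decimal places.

CPM(untreated) = 22000 / 56.62 = 388.5553
CPM(heat-shocked) = 11716 / 61.67 = 189.9789
Fold change = 189.9789 / 388.5553 = 0.48894
log2(0.48894) = -1.0323

-1.032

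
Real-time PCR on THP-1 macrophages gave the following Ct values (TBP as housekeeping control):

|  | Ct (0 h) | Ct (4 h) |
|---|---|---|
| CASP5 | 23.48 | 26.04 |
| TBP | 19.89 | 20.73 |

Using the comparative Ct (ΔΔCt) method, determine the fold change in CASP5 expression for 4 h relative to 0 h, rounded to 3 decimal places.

ΔCt(0 h) = 23.480 − 19.890 = 3.590
ΔCt(4 h) = 26.040 − 20.730 = 5.310
ΔΔCt = 5.310 − 3.590 = 1.720
Fold change = 2^(−1.720) = 0.3035

0.304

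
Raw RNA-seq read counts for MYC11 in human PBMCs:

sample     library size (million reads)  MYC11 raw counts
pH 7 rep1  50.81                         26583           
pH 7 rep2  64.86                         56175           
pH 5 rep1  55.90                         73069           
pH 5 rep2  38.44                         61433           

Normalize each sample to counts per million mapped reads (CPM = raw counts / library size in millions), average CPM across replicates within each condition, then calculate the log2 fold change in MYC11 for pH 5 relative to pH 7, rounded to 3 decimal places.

1.064

CPM(pH 7 rep1) = 26583 / 50.81 = 523.1844
CPM(pH 7 rep2) = 56175 / 64.86 = 866.0962
CPM(pH 5 rep1) = 73069 / 55.90 = 1307.1377
CPM(pH 5 rep2) = 61433 / 38.44 = 1598.1530
mean CPM(pH 7) = 694.6403; mean CPM(pH 5) = 1452.6454
Fold change = 1452.6454 / 694.6403 = 2.09122
log2(2.09122) = 1.0643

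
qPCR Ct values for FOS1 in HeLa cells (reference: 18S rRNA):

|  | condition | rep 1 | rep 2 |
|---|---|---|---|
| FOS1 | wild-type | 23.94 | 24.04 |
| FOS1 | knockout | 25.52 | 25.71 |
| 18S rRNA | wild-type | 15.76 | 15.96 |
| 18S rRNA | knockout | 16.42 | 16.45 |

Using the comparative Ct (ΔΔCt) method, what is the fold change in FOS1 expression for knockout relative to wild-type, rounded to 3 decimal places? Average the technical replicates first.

0.483

Mean Ct: FOS1 wild-type 23.990; FOS1 knockout 25.615; 18S rRNA wild-type 15.860; 18S rRNA knockout 16.435
ΔCt(wild-type) = 23.990 − 15.860 = 8.130
ΔCt(knockout) = 25.615 − 16.435 = 9.180
ΔΔCt = 9.180 − 8.130 = 1.050
Fold change = 2^(−1.050) = 0.4830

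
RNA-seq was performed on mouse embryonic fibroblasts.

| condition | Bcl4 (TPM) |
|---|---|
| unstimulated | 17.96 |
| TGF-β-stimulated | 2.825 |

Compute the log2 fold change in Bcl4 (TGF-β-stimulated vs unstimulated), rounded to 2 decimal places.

Fold change = 2.825 / 17.96 = 0.1573
log2(0.1573) = -2.668

-2.67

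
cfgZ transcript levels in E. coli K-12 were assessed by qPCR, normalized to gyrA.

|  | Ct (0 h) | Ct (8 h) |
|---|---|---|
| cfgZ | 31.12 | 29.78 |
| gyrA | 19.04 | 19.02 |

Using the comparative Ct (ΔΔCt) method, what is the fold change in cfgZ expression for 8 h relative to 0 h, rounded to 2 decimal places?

2.50

ΔCt(0 h) = 31.120 − 19.040 = 12.080
ΔCt(8 h) = 29.780 − 19.020 = 10.760
ΔΔCt = 10.760 − 12.080 = -1.320
Fold change = 2^(−(-1.320)) = 2^1.320 = 2.497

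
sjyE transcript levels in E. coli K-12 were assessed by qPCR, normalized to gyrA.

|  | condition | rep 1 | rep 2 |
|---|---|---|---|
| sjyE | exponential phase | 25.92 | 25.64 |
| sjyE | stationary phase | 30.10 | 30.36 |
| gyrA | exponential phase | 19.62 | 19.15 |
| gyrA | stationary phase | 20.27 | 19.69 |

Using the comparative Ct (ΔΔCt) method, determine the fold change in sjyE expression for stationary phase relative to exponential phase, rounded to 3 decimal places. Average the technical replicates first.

0.069

Mean Ct: sjyE exponential phase 25.780; sjyE stationary phase 30.230; gyrA exponential phase 19.385; gyrA stationary phase 19.980
ΔCt(exponential phase) = 25.780 − 19.385 = 6.395
ΔCt(stationary phase) = 30.230 − 19.980 = 10.250
ΔΔCt = 10.250 − 6.395 = 3.855
Fold change = 2^(−3.855) = 0.0691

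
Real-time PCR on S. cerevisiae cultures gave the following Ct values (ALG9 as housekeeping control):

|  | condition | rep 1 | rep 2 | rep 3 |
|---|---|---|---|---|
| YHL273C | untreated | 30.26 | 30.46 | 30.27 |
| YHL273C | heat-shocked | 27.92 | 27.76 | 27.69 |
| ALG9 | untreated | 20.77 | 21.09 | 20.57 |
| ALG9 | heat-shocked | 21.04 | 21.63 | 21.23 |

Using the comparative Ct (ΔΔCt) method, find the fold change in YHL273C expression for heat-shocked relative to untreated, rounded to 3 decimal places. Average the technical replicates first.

8.168

Mean Ct: YHL273C untreated 30.330; YHL273C heat-shocked 27.790; ALG9 untreated 20.810; ALG9 heat-shocked 21.300
ΔCt(untreated) = 30.330 − 20.810 = 9.520
ΔCt(heat-shocked) = 27.790 − 21.300 = 6.490
ΔΔCt = 6.490 − 9.520 = -3.030
Fold change = 2^(−(-3.030)) = 2^3.030 = 8.1681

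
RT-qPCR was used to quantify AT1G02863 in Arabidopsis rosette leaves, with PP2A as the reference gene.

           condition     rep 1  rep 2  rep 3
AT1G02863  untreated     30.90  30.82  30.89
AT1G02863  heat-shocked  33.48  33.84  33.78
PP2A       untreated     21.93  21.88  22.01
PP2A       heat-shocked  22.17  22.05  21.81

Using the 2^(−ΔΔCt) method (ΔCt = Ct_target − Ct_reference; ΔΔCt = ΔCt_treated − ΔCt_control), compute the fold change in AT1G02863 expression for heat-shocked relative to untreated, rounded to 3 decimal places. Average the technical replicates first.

Mean Ct: AT1G02863 untreated 30.870; AT1G02863 heat-shocked 33.700; PP2A untreated 21.940; PP2A heat-shocked 22.010
ΔCt(untreated) = 30.870 − 21.940 = 8.930
ΔCt(heat-shocked) = 33.700 − 22.010 = 11.690
ΔΔCt = 11.690 − 8.930 = 2.760
Fold change = 2^(−2.760) = 0.1476

0.148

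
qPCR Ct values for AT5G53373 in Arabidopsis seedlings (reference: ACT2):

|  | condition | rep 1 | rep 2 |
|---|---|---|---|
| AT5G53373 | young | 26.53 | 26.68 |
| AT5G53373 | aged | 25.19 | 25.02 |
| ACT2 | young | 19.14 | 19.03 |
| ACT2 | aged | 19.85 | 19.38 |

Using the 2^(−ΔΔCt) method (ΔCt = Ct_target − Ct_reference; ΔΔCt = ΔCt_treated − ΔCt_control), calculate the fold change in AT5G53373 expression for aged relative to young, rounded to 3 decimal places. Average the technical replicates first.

4.084

Mean Ct: AT5G53373 young 26.605; AT5G53373 aged 25.105; ACT2 young 19.085; ACT2 aged 19.615
ΔCt(young) = 26.605 − 19.085 = 7.520
ΔCt(aged) = 25.105 − 19.615 = 5.490
ΔΔCt = 5.490 − 7.520 = -2.030
Fold change = 2^(−(-2.030)) = 2^2.030 = 4.0840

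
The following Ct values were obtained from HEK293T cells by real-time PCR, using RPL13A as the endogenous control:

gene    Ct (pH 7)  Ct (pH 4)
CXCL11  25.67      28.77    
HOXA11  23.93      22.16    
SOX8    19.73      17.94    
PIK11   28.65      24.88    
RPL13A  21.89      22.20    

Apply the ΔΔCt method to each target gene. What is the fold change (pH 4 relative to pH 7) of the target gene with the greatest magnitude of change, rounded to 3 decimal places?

CXCL11: ΔΔCt = (28.77−22.20) − (25.67−21.89) = 6.57 − 3.78 = 2.79; fold change = 2^-2.79 = 0.145
HOXA11: ΔΔCt = (22.16−22.20) − (23.93−21.89) = -0.04 − 2.04 = -2.08; fold change = 2^2.08 = 4.228
SOX8: ΔΔCt = (17.94−22.20) − (19.73−21.89) = -4.26 − (-2.16) = -2.10; fold change = 2^2.10 = 4.287
PIK11: ΔΔCt = (24.88−22.20) − (28.65−21.89) = 2.68 − 6.76 = -4.08; fold change = 2^4.08 = 16.912
PIK11 has the largest |ΔΔCt| = 4.08.

16.912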